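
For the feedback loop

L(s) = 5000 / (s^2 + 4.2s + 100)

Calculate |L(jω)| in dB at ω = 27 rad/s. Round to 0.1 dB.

17.9 dB

At s = jω = j27:
quadratic: (j27)² + 4.2·j27 + 100 = -629 + j113.4 → |·| ≈ 639.14, ∠ ≈ 169.78°
|L| = 5000 / 639.14 ≈ 7.823
Gain = 20 log₁₀(7.823) ≈ 17.87 dB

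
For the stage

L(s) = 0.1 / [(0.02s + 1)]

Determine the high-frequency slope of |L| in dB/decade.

Each pole contributes −20 dB/decade at high frequency; each zero contributes +20 dB/decade.
Net: 0 zero(s) − 1 pole(s) → -20 dB/decade.

-20 dB/decade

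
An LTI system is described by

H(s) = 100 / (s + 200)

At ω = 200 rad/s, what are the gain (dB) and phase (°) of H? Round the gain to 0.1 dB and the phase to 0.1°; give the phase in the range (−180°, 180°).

Substitute s = j200:
Numerator: 100 = 100 + j0
Denominator: (j200) + 200 = 200 + j200
|N| = √(100² + 0²) ≈ 100, ∠N ≈ 0.00°
|D| = √(200² + 200²) ≈ 282.84, ∠D ≈ 45.00°
|H| = 100 / 282.84 ≈ 0.35356
Gain = 20 log₁₀(0.35356) ≈ -9.03 dB
∠H = 0.00° − 45.00° = -45.00°

-9.0 dB, -45.0°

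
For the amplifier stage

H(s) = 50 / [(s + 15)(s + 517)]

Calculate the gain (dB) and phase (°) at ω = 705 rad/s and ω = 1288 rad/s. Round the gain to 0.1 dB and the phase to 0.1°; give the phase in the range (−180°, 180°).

At s = jω = j705:
pole (s+15): 15 + j705 → |·| = √(15²+705²) = √497250 ≈ 705.16, ∠ = arctan(705/15) ≈ 88.78°
pole (s+517): 517 + j705 → |·| = √(517²+705²) = √764314 ≈ 874.25, ∠ = arctan(705/517) ≈ 53.75°
|H| = 50 / 6.1649e+05 ≈ 8.1104e-05
Gain = 20 log₁₀(8.1104e-05) ≈ -81.82 dB
∠H = 0.00° − 142.53° = -142.53°

At s = jω = j1288:
pole (s+15): 15 + j1288 → |·| = √(15²+1288²) = √1659169 ≈ 1288.1, ∠ = arctan(1288/15) ≈ 89.33°
pole (s+517): 517 + j1288 → |·| = √(517²+1288²) = √1926233 ≈ 1387.9, ∠ = arctan(1288/517) ≈ 68.13°
|H| = 50 / 1.7878e+06 ≈ 2.7967e-05
Gain = 20 log₁₀(2.7967e-05) ≈ -91.07 dB
∠H = 0.00° − 157.46° = -157.46°

ω = 705: -81.8 dB, -142.5°; ω = 1288: -91.1 dB, -157.5°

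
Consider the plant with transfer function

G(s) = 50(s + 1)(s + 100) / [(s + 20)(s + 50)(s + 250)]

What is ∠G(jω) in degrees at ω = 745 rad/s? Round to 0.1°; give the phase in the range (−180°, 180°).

-73.8°

At s = jω = j745:
zero (s+1): 1 + j745 → |·| = √(1²+745²) = √555026 ≈ 745, ∠ = arctan(745/1) ≈ 89.92°
zero (s+100): 100 + j745 → |·| = √(100²+745²) = √565025 ≈ 751.68, ∠ = arctan(745/100) ≈ 82.35°
pole (s+20): 20 + j745 → |·| = √(20²+745²) = √555425 ≈ 745.27, ∠ = arctan(745/20) ≈ 88.46°
pole (s+50): 50 + j745 → |·| = √(50²+745²) = √557525 ≈ 746.68, ∠ = arctan(745/50) ≈ 86.16°
pole (s+250): 250 + j745 → |·| = √(250²+745²) = √617525 ≈ 785.83, ∠ = arctan(745/250) ≈ 71.45°
∠G = 172.27° − 246.07° = -73.80°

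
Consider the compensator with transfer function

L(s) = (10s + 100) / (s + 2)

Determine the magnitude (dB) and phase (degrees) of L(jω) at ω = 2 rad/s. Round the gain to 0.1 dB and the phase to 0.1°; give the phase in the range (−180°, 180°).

31.1 dB, -33.7°

Substitute s = j2:
Numerator: 10(j2) + 100 = 100 + j20
Denominator: (j2) + 2 = 2 + j2
|N| = √(100² + 20²) ≈ 101.98, ∠N ≈ 11.31°
|D| = √(2² + 2²) ≈ 2.8284, ∠D ≈ 45.00°
|L| = 101.98 / 2.8284 ≈ 36.056
Gain = 20 log₁₀(36.056) ≈ 31.14 dB
∠L = 11.31° − 45.00° = -33.69°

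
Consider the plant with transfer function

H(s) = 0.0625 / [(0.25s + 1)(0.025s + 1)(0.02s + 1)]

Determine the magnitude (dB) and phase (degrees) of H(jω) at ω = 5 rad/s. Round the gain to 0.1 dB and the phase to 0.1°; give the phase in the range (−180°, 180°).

-28.3 dB, -64.2°

At ω = 5 rad/s:
pole (1 + j5·0.25) = 1 + j1.25 → |·| ≈ 1.6008, ∠ ≈ 51.34°
pole (1 + j5·0.025) = 1 + j0.125 → |·| ≈ 1.0078, ∠ ≈ 7.13°
pole (1 + j5·0.02) = 1 + j0.1 → |·| ≈ 1.005, ∠ ≈ 5.71°
|H| = 0.0625 · 1 / (1.6008 · 1.0078 · 1.005) ≈ 0.038548
Gain = 20 log₁₀(0.038548) ≈ -28.28 dB
∠H = (0°) − (51.34° + 7.13° + 5.71°) = -64.18°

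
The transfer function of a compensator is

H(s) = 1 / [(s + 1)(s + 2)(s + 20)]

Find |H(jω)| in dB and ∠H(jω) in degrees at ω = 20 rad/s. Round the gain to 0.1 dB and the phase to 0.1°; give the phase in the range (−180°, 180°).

At s = jω = j20:
pole (s+1): 1 + j20 → |·| = √(1²+20²) = √401 ≈ 20.025, ∠ = arctan(20/1) ≈ 87.14°
pole (s+2): 2 + j20 → |·| = √(2²+20²) = √404 ≈ 20.1, ∠ = arctan(20/2) ≈ 84.29°
pole (s+20): 20 + j20 → |·| = √(20²+20²) = √800 ≈ 28.284, ∠ = arctan(20/20) ≈ 45.00°
|H| = 1 / 11384 ≈ 8.7843e-05
Gain = 20 log₁₀(8.7843e-05) ≈ -81.13 dB
∠H = 0.00° − 216.43° = -216.43° ≡ 143.57° (principal value)

-81.1 dB, 143.6°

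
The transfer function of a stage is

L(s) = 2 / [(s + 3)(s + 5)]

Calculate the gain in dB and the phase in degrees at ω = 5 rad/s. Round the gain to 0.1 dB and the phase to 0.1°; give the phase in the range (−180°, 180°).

-26.3 dB, -104.0°

At s = jω = j5:
pole (s+3): 3 + j5 → |·| = √(3²+5²) = √34 ≈ 5.831, ∠ = arctan(5/3) ≈ 59.04°
pole (s+5): 5 + j5 → |·| = √(5²+5²) = √50 ≈ 7.0711, ∠ = arctan(5/5) ≈ 45.00°
|L| = 2 / 41.232 ≈ 0.048506
Gain = 20 log₁₀(0.048506) ≈ -26.28 dB
∠L = 0.00° − 104.04° = -104.04°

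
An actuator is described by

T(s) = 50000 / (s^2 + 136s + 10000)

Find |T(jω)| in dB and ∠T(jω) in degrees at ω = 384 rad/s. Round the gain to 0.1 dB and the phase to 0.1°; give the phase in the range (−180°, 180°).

-9.4 dB, -159.2°

At s = jω = j384:
quadratic: (j384)² + 136·j384 + 10000 = -137456 + j52224 → |·| ≈ 1.4704e+05, ∠ ≈ 159.20°
|T| = 50000 / 1.4704e+05 ≈ 0.34004
Gain = 20 log₁₀(0.34004) ≈ -9.37 dB
∠T = 0.00° − 159.20° = -159.20°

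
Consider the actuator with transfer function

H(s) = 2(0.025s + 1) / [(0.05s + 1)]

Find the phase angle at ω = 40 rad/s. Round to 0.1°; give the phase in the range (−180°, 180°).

-18.4°

At ω = 40 rad/s:
zero (1 + j40·0.025) = 1 + j1 → |·| ≈ 1.4142, ∠ ≈ 45.00°
pole (1 + j40·0.05) = 1 + j2 → |·| ≈ 2.2361, ∠ ≈ 63.43°
∠H = (45.00°) − (63.43°) = -18.43°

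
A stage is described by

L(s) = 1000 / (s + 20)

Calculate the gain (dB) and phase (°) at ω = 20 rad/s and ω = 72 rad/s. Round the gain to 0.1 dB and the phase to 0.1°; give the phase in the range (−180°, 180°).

ω = 20: 31.0 dB, -45.0°; ω = 72: 22.5 dB, -74.5°

Substitute s = j20:
Numerator: 1000 = 1000 + j0
Denominator: (j20) + 20 = 20 + j20
|N| = √(1000² + 0²) ≈ 1000, ∠N ≈ 0.00°
|D| = √(20² + 20²) ≈ 28.284, ∠D ≈ 45.00°
|L| = 1000 / 28.284 ≈ 35.356
Gain = 20 log₁₀(35.356) ≈ 30.97 dB
∠L = 0.00° − 45.00° = -45.00°

Substitute s = j72:
Numerator: 1000 = 1000 + j0
Denominator: (j72) + 20 = 20 + j72
|N| = √(1000² + 0²) ≈ 1000, ∠N ≈ 0.00°
|D| = √(20² + 72²) ≈ 74.726, ∠D ≈ 74.48°
|L| = 1000 / 74.726 ≈ 13.382
Gain = 20 log₁₀(13.382) ≈ 22.53 dB
∠L = 0.00° − 74.48° = -74.48°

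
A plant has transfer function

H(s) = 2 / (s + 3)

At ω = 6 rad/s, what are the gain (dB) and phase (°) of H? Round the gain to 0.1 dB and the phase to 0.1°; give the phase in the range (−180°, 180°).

-10.5 dB, -63.4°

Substitute s = j6:
Numerator: 2 = 2 + j0
Denominator: (j6) + 3 = 3 + j6
|N| = √(2² + 0²) ≈ 2, ∠N ≈ 0.00°
|D| = √(3² + 6²) ≈ 6.7082, ∠D ≈ 63.43°
|H| = 2 / 6.7082 ≈ 0.29814
Gain = 20 log₁₀(0.29814) ≈ -10.51 dB
∠H = 0.00° − 63.43° = -63.43°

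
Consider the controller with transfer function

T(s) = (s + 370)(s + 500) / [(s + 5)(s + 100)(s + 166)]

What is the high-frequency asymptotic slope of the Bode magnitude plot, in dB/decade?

-20 dB/decade

Each pole contributes −20 dB/decade at high frequency; each zero contributes +20 dB/decade.
Net: 2 zero(s) − 3 pole(s) → -20 dB/decade.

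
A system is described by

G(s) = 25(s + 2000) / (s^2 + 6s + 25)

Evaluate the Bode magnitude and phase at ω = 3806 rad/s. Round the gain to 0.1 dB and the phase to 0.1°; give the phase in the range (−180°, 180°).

-42.6 dB, -117.6°

At s = jω = j3806:
zero (s+2000): 2000 + j3806 → |·| = √(2000²+3806²) = √18485636 ≈ 4299.5, ∠ = arctan(3806/2000) ≈ 62.28°
quadratic: (j3806)² + 6·j3806 + 25 = -14485611 + j22836 → |·| ≈ 1.4486e+07, ∠ ≈ 179.91°
|G| = 25 · 4299.5 / 1.4486e+07 ≈ 0.0074201
Gain = 20 log₁₀(0.0074201) ≈ -42.59 dB
∠G = 62.28° − 179.91° = -117.63°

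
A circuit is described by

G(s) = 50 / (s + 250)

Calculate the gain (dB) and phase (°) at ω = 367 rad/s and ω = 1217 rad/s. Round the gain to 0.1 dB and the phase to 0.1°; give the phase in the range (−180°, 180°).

ω = 367: -19.0 dB, -55.7°; ω = 1217: -27.9 dB, -78.4°

At s = jω = j367:
pole (s+250): 250 + j367 → |·| = √(250²+367²) = √197189 ≈ 444.06, ∠ = arctan(367/250) ≈ 55.74°
|G| = 50 / 444.06 ≈ 0.1126
Gain = 20 log₁₀(0.1126) ≈ -18.97 dB
∠G = 0.00° − 55.74° = -55.74°

At s = jω = j1217:
pole (s+250): 250 + j1217 → |·| = √(250²+1217²) = √1543589 ≈ 1242.4, ∠ = arctan(1217/250) ≈ 78.39°
|G| = 50 / 1242.4 ≈ 0.040245
Gain = 20 log₁₀(0.040245) ≈ -27.91 dB
∠G = 0.00° − 78.39° = -78.39°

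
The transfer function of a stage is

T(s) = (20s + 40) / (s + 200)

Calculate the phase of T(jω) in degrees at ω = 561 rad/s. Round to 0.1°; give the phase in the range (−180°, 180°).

Substitute s = j561:
Numerator: 20(j561) + 40 = 40 + j11220
Denominator: (j561) + 200 = 200 + j561
|N| = √(40² + 11220²) ≈ 11220, ∠N ≈ 89.80°
|D| = √(200² + 561²) ≈ 595.58, ∠D ≈ 70.38°
∠T = 89.80° − 70.38° = 19.42°

19.4°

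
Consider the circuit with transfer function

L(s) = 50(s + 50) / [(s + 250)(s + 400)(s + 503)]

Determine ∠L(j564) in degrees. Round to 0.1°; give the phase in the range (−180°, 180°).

-84.1°

At s = jω = j564:
zero (s+50): 50 + j564 → |·| = √(50²+564²) = √320596 ≈ 566.21, ∠ = arctan(564/50) ≈ 84.93°
pole (s+250): 250 + j564 → |·| = √(250²+564²) = √380596 ≈ 616.92, ∠ = arctan(564/250) ≈ 66.09°
pole (s+400): 400 + j564 → |·| = √(400²+564²) = √478096 ≈ 691.44, ∠ = arctan(564/400) ≈ 54.65°
pole (s+503): 503 + j564 → |·| = √(503²+564²) = √571105 ≈ 755.71, ∠ = arctan(564/503) ≈ 48.27°
∠L = 84.93° − 169.01° = -84.08°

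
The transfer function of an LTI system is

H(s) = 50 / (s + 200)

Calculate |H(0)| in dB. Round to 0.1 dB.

H(0) = 50 / 200 = 0.25
20 log₁₀(0.25) ≈ -12.04 dB

-12.0 dB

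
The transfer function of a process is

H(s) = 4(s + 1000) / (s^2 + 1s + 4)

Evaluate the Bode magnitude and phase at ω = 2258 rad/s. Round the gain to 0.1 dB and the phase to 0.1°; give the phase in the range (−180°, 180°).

At s = jω = j2258:
zero (s+1000): 1000 + j2258 → |·| = √(1000²+2258²) = √6098564 ≈ 2469.5, ∠ = arctan(2258/1000) ≈ 66.11°
quadratic: (j2258)² + 1·j2258 + 4 = -5098560 + j2258 → |·| ≈ 5.0986e+06, ∠ ≈ 179.97°
|H| = 4 · 2469.5 / 5.0986e+06 ≈ 0.0019374
Gain = 20 log₁₀(0.0019374) ≈ -54.26 dB
∠H = 66.11° − 179.97° = -113.86°

-54.3 dB, -113.9°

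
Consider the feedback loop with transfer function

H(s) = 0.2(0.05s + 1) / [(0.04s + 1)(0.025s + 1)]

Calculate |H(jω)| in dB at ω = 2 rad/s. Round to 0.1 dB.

At ω = 2 rad/s:
zero (1 + j2·0.05) = 1 + j0.1 → |·| ≈ 1.005, ∠ ≈ 5.71°
pole (1 + j2·0.04) = 1 + j0.08 → |·| ≈ 1.0032, ∠ ≈ 4.57°
pole (1 + j2·0.025) = 1 + j0.05 → |·| ≈ 1.0012, ∠ ≈ 2.86°
|H| = 0.2 · 1.005 / (1.0032 · 1.0012) ≈ 0.20012
Gain = 20 log₁₀(0.20012) ≈ -13.97 dB

-14.0 dB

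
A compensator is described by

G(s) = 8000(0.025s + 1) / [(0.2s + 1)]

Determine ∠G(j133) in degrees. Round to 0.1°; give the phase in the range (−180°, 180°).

At ω = 133 rad/s:
zero (1 + j133·0.025) = 1 + j3.325 → |·| ≈ 3.4721, ∠ ≈ 73.26°
pole (1 + j133·0.2) = 1 + j26.6 → |·| ≈ 26.619, ∠ ≈ 87.85°
∠G = (73.26°) − (87.85°) = -14.59°

-14.6°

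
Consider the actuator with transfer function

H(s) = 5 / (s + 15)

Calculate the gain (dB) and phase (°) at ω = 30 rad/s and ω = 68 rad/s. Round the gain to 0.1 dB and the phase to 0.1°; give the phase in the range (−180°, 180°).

At s = jω = j30:
pole (s+15): 15 + j30 → |·| = √(15²+30²) = √1125 ≈ 33.541, ∠ = arctan(30/15) ≈ 63.43°
|H| = 5 / 33.541 ≈ 0.14907
Gain = 20 log₁₀(0.14907) ≈ -16.53 dB
∠H = 0.00° − 63.43° = -63.43°

At s = jω = j68:
pole (s+15): 15 + j68 → |·| = √(15²+68²) = √4849 ≈ 69.635, ∠ = arctan(68/15) ≈ 77.56°
|H| = 5 / 69.635 ≈ 0.071803
Gain = 20 log₁₀(0.071803) ≈ -22.88 dB
∠H = 0.00° − 77.56° = -77.56°

ω = 30: -16.5 dB, -63.4°; ω = 68: -22.9 dB, -77.6°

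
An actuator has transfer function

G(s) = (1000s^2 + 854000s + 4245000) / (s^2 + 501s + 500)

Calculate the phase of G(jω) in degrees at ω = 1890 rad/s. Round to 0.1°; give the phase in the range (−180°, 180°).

-9.5°

Substitute s = j1890:
Numerator: 1000(j1890)^2 + 854000(j1890) + 4245000 = -3567855000 + j1614060000
Denominator: (j1890)^2 + 501(j1890) + 500 = -3571600 + j946890
|N| = √(3567855000² + 1614060000²) ≈ 3.916e+09, ∠N ≈ 155.66°
|D| = √(3571600² + 946890²) ≈ 3.695e+06, ∠D ≈ 165.15°
∠G = 155.66° − 165.15° = -9.49°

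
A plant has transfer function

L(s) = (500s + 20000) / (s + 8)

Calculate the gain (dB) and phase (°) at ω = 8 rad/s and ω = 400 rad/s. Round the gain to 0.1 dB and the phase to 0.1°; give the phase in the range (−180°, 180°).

ω = 8: 65.1 dB, -33.7°; ω = 400: 54.0 dB, -4.6°

Substitute s = j8:
Numerator: 500(j8) + 20000 = 20000 + j4000
Denominator: (j8) + 8 = 8 + j8
|N| = √(20000² + 4000²) ≈ 20396, ∠N ≈ 11.31°
|D| = √(8² + 8²) ≈ 11.314, ∠D ≈ 45.00°
|L| = 20396 / 11.314 ≈ 1802.7
Gain = 20 log₁₀(1802.7) ≈ 65.12 dB
∠L = 11.31° − 45.00° = -33.69°

Substitute s = j400:
Numerator: 500(j400) + 20000 = 20000 + j200000
Denominator: (j400) + 8 = 8 + j400
|N| = √(20000² + 200000²) ≈ 2.01e+05, ∠N ≈ 84.29°
|D| = √(8² + 400²) ≈ 400.08, ∠D ≈ 88.85°
|L| = 2.01e+05 / 400.08 ≈ 502.4
Gain = 20 log₁₀(502.4) ≈ 54.02 dB
∠L = 84.29° − 88.85° = -4.56°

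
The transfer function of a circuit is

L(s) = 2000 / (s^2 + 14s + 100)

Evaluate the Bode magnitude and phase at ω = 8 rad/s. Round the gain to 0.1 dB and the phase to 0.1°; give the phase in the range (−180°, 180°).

At s = jω = j8:
quadratic: (j8)² + 14·j8 + 100 = 36 + j112 → |·| ≈ 117.64, ∠ ≈ 72.18°
|L| = 2000 / 117.64 ≈ 17.001
Gain = 20 log₁₀(17.001) ≈ 24.61 dB
∠L = 0.00° − 72.18° = -72.18°

24.6 dB, -72.2°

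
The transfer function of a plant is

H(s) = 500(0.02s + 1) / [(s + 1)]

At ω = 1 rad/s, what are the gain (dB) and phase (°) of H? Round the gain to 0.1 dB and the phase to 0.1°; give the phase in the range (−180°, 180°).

At ω = 1 rad/s:
zero (1 + j1·0.02) = 1 + j0.02 → |·| ≈ 1.0002, ∠ ≈ 1.15°
pole (1 + j1·1) = 1 + j1 → |·| ≈ 1.4142, ∠ ≈ 45.00°
|H| = 500 · 1.0002 / (1.4142) ≈ 353.63
Gain = 20 log₁₀(353.63) ≈ 50.97 dB
∠H = (1.15°) − (45.00°) = -43.85°

51.0 dB, -43.9°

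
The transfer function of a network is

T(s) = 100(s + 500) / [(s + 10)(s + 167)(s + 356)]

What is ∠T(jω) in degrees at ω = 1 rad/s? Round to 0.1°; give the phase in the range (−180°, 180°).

At s = jω = j1:
zero (s+500): 500 + j1 → |·| = √(500²+1²) = √250001 ≈ 500, ∠ = arctan(1/500) ≈ 0.11°
pole (s+10): 10 + j1 → |·| = √(10²+1²) = √101 ≈ 10.05, ∠ = arctan(1/10) ≈ 5.71°
pole (s+167): 167 + j1 → |·| = √(167²+1²) = √27890 ≈ 167, ∠ = arctan(1/167) ≈ 0.34°
pole (s+356): 356 + j1 → |·| = √(356²+1²) = √126737 ≈ 356, ∠ = arctan(1/356) ≈ 0.16°
∠T = 0.11° − 6.21° = -6.10°

-6.1°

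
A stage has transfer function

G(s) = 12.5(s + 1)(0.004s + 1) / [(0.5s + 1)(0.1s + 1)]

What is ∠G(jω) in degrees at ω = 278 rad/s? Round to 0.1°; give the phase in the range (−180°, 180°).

-39.7°

At ω = 278 rad/s:
zero (1 + j278·1) = 1 + j278 → |·| ≈ 278, ∠ ≈ 89.79°
zero (1 + j278·0.004) = 1 + j1.112 → |·| ≈ 1.4955, ∠ ≈ 48.04°
pole (1 + j278·0.5) = 1 + j139 → |·| ≈ 139, ∠ ≈ 89.59°
pole (1 + j278·0.1) = 1 + j27.8 → |·| ≈ 27.818, ∠ ≈ 87.94°
∠G = (89.79° + 48.04°) − (89.59° + 87.94°) = -39.70°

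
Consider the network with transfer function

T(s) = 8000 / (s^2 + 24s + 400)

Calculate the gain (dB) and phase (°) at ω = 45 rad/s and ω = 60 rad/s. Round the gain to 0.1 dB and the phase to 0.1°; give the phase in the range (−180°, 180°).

ω = 45: 12.3 dB, -146.4°; ω = 60: 7.2 dB, -155.8°

At s = jω = j45:
quadratic: (j45)² + 24·j45 + 400 = -1625 + j1080 → |·| ≈ 1951.2, ∠ ≈ 146.39°
|T| = 8000 / 1951.2 ≈ 4.1
Gain = 20 log₁₀(4.1) ≈ 12.26 dB
∠T = 0.00° − 146.39° = -146.39°

At s = jω = j60:
quadratic: (j60)² + 24·j60 + 400 = -3200 + j1440 → |·| ≈ 3509.1, ∠ ≈ 155.77°
|T| = 8000 / 3509.1 ≈ 2.2798
Gain = 20 log₁₀(2.2798) ≈ 7.16 dB
∠T = 0.00° − 155.77° = -155.77°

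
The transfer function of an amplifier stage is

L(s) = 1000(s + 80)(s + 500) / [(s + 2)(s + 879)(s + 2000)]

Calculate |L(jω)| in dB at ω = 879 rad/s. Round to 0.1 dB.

-8.5 dB

At s = jω = j879:
zero (s+80): 80 + j879 → |·| = √(80²+879²) = √779041 ≈ 882.63, ∠ = arctan(879/80) ≈ 84.80°
zero (s+500): 500 + j879 → |·| = √(500²+879²) = √1022641 ≈ 1011.3, ∠ = arctan(879/500) ≈ 60.37°
pole (s+2): 2 + j879 → |·| = √(2²+879²) = √772645 ≈ 879, ∠ = arctan(879/2) ≈ 89.87°
pole (s+879): 879 + j879 → |·| = √(879²+879²) = √1545282 ≈ 1243.1, ∠ = arctan(879/879) ≈ 45.00°
pole (s+2000): 2000 + j879 → |·| = √(2000²+879²) = √4772641 ≈ 2184.6, ∠ = arctan(879/2000) ≈ 23.73°
|L| = 1000 · 8.926e+05 / 2.3871e+09 ≈ 0.37393
Gain = 20 log₁₀(0.37393) ≈ -8.54 dB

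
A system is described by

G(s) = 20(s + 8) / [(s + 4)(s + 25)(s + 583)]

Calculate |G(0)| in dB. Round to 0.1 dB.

-51.2 dB

G(0) = 20·8 / (4·25·583) ≈ 0.0027444
20 log₁₀(0.0027444) ≈ -51.23 dB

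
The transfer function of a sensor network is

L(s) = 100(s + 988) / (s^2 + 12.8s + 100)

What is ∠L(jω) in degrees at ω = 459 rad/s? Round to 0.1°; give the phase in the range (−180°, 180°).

-153.5°

At s = jω = j459:
zero (s+988): 988 + j459 → |·| = √(988²+459²) = √1186825 ≈ 1089.4, ∠ = arctan(459/988) ≈ 24.92°
quadratic: (j459)² + 12.8·j459 + 100 = -210581 + j5875.2 → |·| ≈ 2.1066e+05, ∠ ≈ 178.40°
∠L = 24.92° − 178.40° = -153.48°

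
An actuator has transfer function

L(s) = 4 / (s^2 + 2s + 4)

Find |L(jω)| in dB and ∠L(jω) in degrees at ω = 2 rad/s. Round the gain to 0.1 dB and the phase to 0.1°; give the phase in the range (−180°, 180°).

0.0 dB, -90.0°

At s = jω = j2:
quadratic: (j2)² + 2·j2 + 4 = 0 + j4 → |·| ≈ 4, ∠ ≈ 90.00°
|L| = 4 / 4 ≈ 1
Gain = 20 log₁₀(1) ≈ 0.00 dB
∠L = 0.00° − 90.00° = -90.00°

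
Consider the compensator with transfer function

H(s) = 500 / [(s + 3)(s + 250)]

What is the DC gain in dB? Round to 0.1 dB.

H(0) = 500 / (3·250) ≈ 0.66667
20 log₁₀(0.66667) ≈ -3.52 dB

-3.5 dB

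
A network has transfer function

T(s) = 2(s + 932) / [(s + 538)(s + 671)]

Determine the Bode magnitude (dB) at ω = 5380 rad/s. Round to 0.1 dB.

At s = jω = j5380:
zero (s+932): 932 + j5380 → |·| = √(932²+5380²) = √29813024 ≈ 5460.1, ∠ = arctan(5380/932) ≈ 80.17°
pole (s+538): 538 + j5380 → |·| = √(538²+5380²) = √29233844 ≈ 5406.8, ∠ = arctan(5380/538) ≈ 84.29°
pole (s+671): 671 + j5380 → |·| = √(671²+5380²) = √29394641 ≈ 5421.7, ∠ = arctan(5380/671) ≈ 82.89°
|T| = 2 · 5460.1 / 2.9314e+07 ≈ 0.00037253
Gain = 20 log₁₀(0.00037253) ≈ -68.58 dB

-68.6 dB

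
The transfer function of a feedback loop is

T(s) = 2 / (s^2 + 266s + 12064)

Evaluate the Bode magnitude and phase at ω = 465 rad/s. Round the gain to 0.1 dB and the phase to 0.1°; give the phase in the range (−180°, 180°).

-101.5 dB, -148.8°

Substitute s = j465:
Numerator: 2 = 2 + j0
Denominator: (j465)^2 + 266(j465) + 12064 = -204161 + j123690
|N| = √(2² + 0²) ≈ 2, ∠N ≈ 0.00°
|D| = √(204161² + 123690²) ≈ 2.3871e+05, ∠D ≈ 148.79°
|T| = 2 / 2.3871e+05 ≈ 8.3784e-06
Gain = 20 log₁₀(8.3784e-06) ≈ -101.54 dB
∠T = 0.00° − 148.79° = -148.79°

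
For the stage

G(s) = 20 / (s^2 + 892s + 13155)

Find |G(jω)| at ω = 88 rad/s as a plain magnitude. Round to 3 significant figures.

0.000254

Substitute s = j88:
Numerator: 20 = 20 + j0
Denominator: (j88)^2 + 892(j88) + 13155 = 5411 + j78496
|N| = √(20² + 0²) ≈ 20, ∠N ≈ 0.00°
|D| = √(5411² + 78496²) ≈ 78682, ∠D ≈ 86.06°
|G| = 20 / 78682 ≈ 0.00025419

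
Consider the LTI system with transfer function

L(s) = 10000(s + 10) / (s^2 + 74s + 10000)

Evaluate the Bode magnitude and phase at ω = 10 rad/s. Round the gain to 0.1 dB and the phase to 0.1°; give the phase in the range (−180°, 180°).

At s = jω = j10:
zero (s+10): 10 + j10 → |·| = √(10²+10²) = √200 ≈ 14.142, ∠ = arctan(10/10) ≈ 45.00°
quadratic: (j10)² + 74·j10 + 10000 = 9900 + j740 → |·| ≈ 9927.6, ∠ ≈ 4.27°
|L| = 10000 · 14.142 / 9927.6 ≈ 14.245
Gain = 20 log₁₀(14.245) ≈ 23.07 dB
∠L = 45.00° − 4.27° = 40.73°

23.1 dB, 40.7°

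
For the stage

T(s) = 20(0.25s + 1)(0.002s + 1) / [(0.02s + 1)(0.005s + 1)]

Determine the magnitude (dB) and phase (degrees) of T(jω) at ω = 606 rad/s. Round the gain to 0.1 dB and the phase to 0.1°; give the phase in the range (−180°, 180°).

At ω = 606 rad/s:
zero (1 + j606·0.25) = 1 + j151.5 → |·| ≈ 151.5, ∠ ≈ 89.62°
zero (1 + j606·0.002) = 1 + j1.212 → |·| ≈ 1.5713, ∠ ≈ 50.47°
pole (1 + j606·0.02) = 1 + j12.12 → |·| ≈ 12.161, ∠ ≈ 85.28°
pole (1 + j606·0.005) = 1 + j3.03 → |·| ≈ 3.1908, ∠ ≈ 71.74°
|T| = 20 · 151.5 · 1.5713 / (12.161 · 3.1908) ≈ 122.7
Gain = 20 log₁₀(122.7) ≈ 41.78 dB
∠T = (89.62° + 50.47°) − (85.28° + 71.74°) = -16.93°

41.8 dB, -16.9°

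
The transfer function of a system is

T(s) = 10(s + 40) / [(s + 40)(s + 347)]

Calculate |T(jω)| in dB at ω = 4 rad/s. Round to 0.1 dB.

At s = jω = j4:
zero (s+40): 40 + j4 → |·| = √(40²+4²) = √1616 ≈ 40.2, ∠ = arctan(4/40) ≈ 5.71°
pole (s+40): 40 + j4 → |·| = √(40²+4²) = √1616 ≈ 40.2, ∠ = arctan(4/40) ≈ 5.71°
pole (s+347): 347 + j4 → |·| = √(347²+4²) = √120425 ≈ 347.02, ∠ = arctan(4/347) ≈ 0.66°
|T| = 10 · 40.2 / 13950 ≈ 0.028817
Gain = 20 log₁₀(0.028817) ≈ -30.81 dB

-30.8 dB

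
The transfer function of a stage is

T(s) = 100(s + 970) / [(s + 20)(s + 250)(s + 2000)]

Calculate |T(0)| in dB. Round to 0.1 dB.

-40.3 dB

T(0) = 100·970 / (20·250·2000) ≈ 0.0097
20 log₁₀(0.0097) ≈ -40.26 dB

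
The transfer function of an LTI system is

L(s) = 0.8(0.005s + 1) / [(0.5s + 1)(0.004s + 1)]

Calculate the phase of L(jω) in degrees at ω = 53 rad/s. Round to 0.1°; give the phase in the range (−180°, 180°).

-85.0°

At ω = 53 rad/s:
zero (1 + j53·0.005) = 1 + j0.265 → |·| ≈ 1.0345, ∠ ≈ 14.84°
pole (1 + j53·0.5) = 1 + j26.5 → |·| ≈ 26.519, ∠ ≈ 87.84°
pole (1 + j53·0.004) = 1 + j0.212 → |·| ≈ 1.0222, ∠ ≈ 11.97°
∠L = (14.84°) − (87.84° + 11.97°) = -84.97°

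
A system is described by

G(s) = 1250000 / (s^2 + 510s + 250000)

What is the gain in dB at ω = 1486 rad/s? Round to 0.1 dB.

-4.5 dB

At s = jω = j1486:
quadratic: (j1486)² + 510·j1486 + 250000 = -1958196 + j757860 → |·| ≈ 2.0997e+06, ∠ ≈ 158.84°
|G| = 1250000 / 2.0997e+06 ≈ 0.59532
Gain = 20 log₁₀(0.59532) ≈ -4.50 dB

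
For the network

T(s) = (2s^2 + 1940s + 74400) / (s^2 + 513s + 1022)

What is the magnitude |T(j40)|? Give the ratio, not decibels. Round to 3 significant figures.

5.13

Substitute s = j40:
Numerator: 2(j40)^2 + 1940(j40) + 74400 = 71200 + j77600
Denominator: (j40)^2 + 513(j40) + 1022 = -578 + j20520
|N| = √(71200² + 77600²) ≈ 1.0531e+05, ∠N ≈ 47.46°
|D| = √(578² + 20520²) ≈ 20528, ∠D ≈ 91.61°
|T| = 1.0531e+05 / 20528 ≈ 5.1301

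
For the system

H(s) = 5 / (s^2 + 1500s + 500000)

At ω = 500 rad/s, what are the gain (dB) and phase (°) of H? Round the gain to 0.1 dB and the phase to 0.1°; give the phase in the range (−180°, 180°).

-104.0 dB, -71.6°

Substitute s = j500:
Numerator: 5 = 5 + j0
Denominator: (j500)^2 + 1500(j500) + 500000 = 250000 + j750000
|N| = √(5² + 0²) ≈ 5, ∠N ≈ 0.00°
|D| = √(250000² + 750000²) ≈ 7.9057e+05, ∠D ≈ 71.57°
|H| = 5 / 7.9057e+05 ≈ 6.3246e-06
Gain = 20 log₁₀(6.3246e-06) ≈ -103.98 dB
∠H = 0.00° − 71.57° = -71.57°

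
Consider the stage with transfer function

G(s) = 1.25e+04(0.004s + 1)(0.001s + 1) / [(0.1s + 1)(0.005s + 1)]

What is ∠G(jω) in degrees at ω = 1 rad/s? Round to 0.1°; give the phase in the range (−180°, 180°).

-5.7°

At ω = 1 rad/s:
zero (1 + j1·0.004) = 1 + j0.004 → |·| ≈ 1, ∠ ≈ 0.23°
zero (1 + j1·0.001) = 1 + j0.001 → |·| ≈ 1, ∠ ≈ 0.06°
pole (1 + j1·0.1) = 1 + j0.1 → |·| ≈ 1.005, ∠ ≈ 5.71°
pole (1 + j1·0.005) = 1 + j0.005 → |·| ≈ 1, ∠ ≈ 0.29°
∠G = (0.23° + 0.06°) − (5.71° + 0.29°) = -5.71°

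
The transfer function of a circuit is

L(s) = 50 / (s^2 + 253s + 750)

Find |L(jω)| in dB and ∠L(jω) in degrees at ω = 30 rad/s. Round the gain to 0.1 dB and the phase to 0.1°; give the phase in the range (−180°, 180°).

Substitute s = j30:
Numerator: 50 = 50 + j0
Denominator: (j30)^2 + 253(j30) + 750 = -150 + j7590
|N| = √(50² + 0²) ≈ 50, ∠N ≈ 0.00°
|D| = √(150² + 7590²) ≈ 7591.5, ∠D ≈ 91.13°
|L| = 50 / 7591.5 ≈ 0.0065863
Gain = 20 log₁₀(0.0065863) ≈ -43.63 dB
∠L = 0.00° − 91.13° = -91.13°

-43.6 dB, -91.1°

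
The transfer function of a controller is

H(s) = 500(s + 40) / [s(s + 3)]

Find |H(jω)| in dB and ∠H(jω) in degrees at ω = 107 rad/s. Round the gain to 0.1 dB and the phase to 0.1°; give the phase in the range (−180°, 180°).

14.0 dB, -108.9°

At s = jω = j107:
zero (s+40): 40 + j107 → |·| = √(40²+107²) = √13049 ≈ 114.23, ∠ = arctan(107/40) ≈ 69.50°
pole (s+3): 3 + j107 → |·| = √(3²+107²) = √11458 ≈ 107.04, ∠ = arctan(107/3) ≈ 88.39°
pole at origin: |s| = 107, ∠ = 90.00° (in denominator)
|H| = 500 · 114.23 / 11453 ≈ 4.9869
Gain = 20 log₁₀(4.9869) ≈ 13.96 dB
∠H = 69.50° − 178.39° = -108.89°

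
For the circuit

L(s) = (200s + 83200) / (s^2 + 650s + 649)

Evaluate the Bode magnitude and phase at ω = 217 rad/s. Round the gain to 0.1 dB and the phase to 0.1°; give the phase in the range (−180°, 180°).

-4.0 dB, -80.7°

Substitute s = j217:
Numerator: 200(j217) + 83200 = 83200 + j43400
Denominator: (j217)^2 + 650(j217) + 649 = -46440 + j141050
|N| = √(83200² + 43400²) ≈ 93839, ∠N ≈ 27.55°
|D| = √(46440² + 141050²) ≈ 1.485e+05, ∠D ≈ 108.22°
|L| = 93839 / 1.485e+05 ≈ 0.63191
Gain = 20 log₁₀(0.63191) ≈ -3.99 dB
∠L = 27.55° − 108.22° = -80.67°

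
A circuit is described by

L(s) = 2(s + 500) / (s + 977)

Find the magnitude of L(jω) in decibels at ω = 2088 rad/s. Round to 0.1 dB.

At s = jω = j2088:
zero (s+500): 500 + j2088 → |·| = √(500²+2088²) = √4609744 ≈ 2147, ∠ = arctan(2088/500) ≈ 76.53°
pole (s+977): 977 + j2088 → |·| = √(977²+2088²) = √5314273 ≈ 2305.3, ∠ = arctan(2088/977) ≈ 64.92°
|L| = 2 · 2147 / 2305.3 ≈ 1.8627
Gain = 20 log₁₀(1.8627) ≈ 5.40 dB

5.4 dB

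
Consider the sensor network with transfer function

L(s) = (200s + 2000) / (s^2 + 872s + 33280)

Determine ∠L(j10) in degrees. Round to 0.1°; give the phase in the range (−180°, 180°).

30.3°

Substitute s = j10:
Numerator: 200(j10) + 2000 = 2000 + j2000
Denominator: (j10)^2 + 872(j10) + 33280 = 33180 + j8720
|N| = √(2000² + 2000²) ≈ 2828.4, ∠N ≈ 45.00°
|D| = √(33180² + 8720²) ≈ 34307, ∠D ≈ 14.72°
∠L = 45.00° − 14.72° = 30.28°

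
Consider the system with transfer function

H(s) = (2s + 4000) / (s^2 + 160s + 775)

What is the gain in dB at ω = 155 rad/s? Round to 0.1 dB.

Substitute s = j155:
Numerator: 2(j155) + 4000 = 4000 + j310
Denominator: (j155)^2 + 160(j155) + 775 = -23250 + j24800
|N| = √(4000² + 310²) ≈ 4012, ∠N ≈ 4.43°
|D| = √(23250² + 24800²) ≈ 33994, ∠D ≈ 133.15°
|H| = 4012 / 33994 ≈ 0.11802
Gain = 20 log₁₀(0.11802) ≈ -18.56 dB

-18.6 dB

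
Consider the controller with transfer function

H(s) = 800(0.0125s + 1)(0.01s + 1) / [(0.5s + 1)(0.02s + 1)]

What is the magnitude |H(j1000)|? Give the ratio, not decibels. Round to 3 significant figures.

At ω = 1000 rad/s:
zero (1 + j1000·0.0125) = 1 + j12.5 → |·| ≈ 12.54, ∠ ≈ 85.43°
zero (1 + j1000·0.01) = 1 + j10 → |·| ≈ 10.05, ∠ ≈ 84.29°
pole (1 + j1000·0.5) = 1 + j500 → |·| ≈ 500, ∠ ≈ 89.89°
pole (1 + j1000·0.02) = 1 + j20 → |·| ≈ 20.025, ∠ ≈ 87.14°
|H| = 800 · 12.54 · 10.05 / (500 · 20.025) ≈ 10.07

10.1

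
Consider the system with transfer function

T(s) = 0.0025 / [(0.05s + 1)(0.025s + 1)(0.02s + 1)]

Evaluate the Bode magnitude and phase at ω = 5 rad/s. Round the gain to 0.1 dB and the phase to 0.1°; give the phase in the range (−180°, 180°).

At ω = 5 rad/s:
pole (1 + j5·0.05) = 1 + j0.25 → |·| ≈ 1.0308, ∠ ≈ 14.04°
pole (1 + j5·0.025) = 1 + j0.125 → |·| ≈ 1.0078, ∠ ≈ 7.13°
pole (1 + j5·0.02) = 1 + j0.1 → |·| ≈ 1.005, ∠ ≈ 5.71°
|T| = 0.0025 · 1 / (1.0308 · 1.0078 · 1.005) ≈ 0.0023946
Gain = 20 log₁₀(0.0023946) ≈ -52.42 dB
∠T = (0°) − (14.04° + 7.13° + 5.71°) = -26.88°

-52.4 dB, -26.9°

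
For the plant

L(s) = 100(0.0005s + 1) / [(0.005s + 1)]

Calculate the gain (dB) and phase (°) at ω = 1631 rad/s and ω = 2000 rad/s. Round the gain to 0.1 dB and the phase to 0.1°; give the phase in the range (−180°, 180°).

ω = 1631: 23.9 dB, -43.8°; ω = 2000: 23.0 dB, -39.3°

At ω = 1631 rad/s:
zero (1 + j1631·0.0005) = 1 + j0.8155 → |·| ≈ 1.2904, ∠ ≈ 39.20°
pole (1 + j1631·0.005) = 1 + j8.155 → |·| ≈ 8.2161, ∠ ≈ 83.01°
|L| = 100 · 1.2904 / (8.2161) ≈ 15.706
Gain = 20 log₁₀(15.706) ≈ 23.92 dB
∠L = (39.20°) − (83.01°) = -43.81°

At ω = 2000 rad/s:
zero (1 + j2000·0.0005) = 1 + j1 → |·| ≈ 1.4142, ∠ ≈ 45.00°
pole (1 + j2000·0.005) = 1 + j10 → |·| ≈ 10.05, ∠ ≈ 84.29°
|L| = 100 · 1.4142 / (10.05) ≈ 14.072
Gain = 20 log₁₀(14.072) ≈ 22.97 dB
∠L = (45.00°) − (84.29°) = -39.29°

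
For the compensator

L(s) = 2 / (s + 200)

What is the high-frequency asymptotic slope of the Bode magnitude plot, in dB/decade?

Each pole contributes −20 dB/decade at high frequency; each zero contributes +20 dB/decade.
Net: 0 zero(s) − 1 pole(s) → -20 dB/decade.

-20 dB/decade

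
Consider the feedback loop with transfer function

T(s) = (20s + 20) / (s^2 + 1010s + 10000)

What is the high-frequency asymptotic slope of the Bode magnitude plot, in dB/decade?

-20 dB/decade

Each pole contributes −20 dB/decade at high frequency; each zero contributes +20 dB/decade.
Net: 1 zero(s) − 2 pole(s) → -20 dB/decade.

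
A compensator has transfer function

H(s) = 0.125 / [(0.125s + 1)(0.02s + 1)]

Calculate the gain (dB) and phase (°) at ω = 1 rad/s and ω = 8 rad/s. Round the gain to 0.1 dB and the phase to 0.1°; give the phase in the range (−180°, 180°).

ω = 1: -18.1 dB, -8.3°; ω = 8: -21.2 dB, -54.1°

At ω = 1 rad/s:
pole (1 + j1·0.125) = 1 + j0.125 → |·| ≈ 1.0078, ∠ ≈ 7.13°
pole (1 + j1·0.02) = 1 + j0.02 → |·| ≈ 1.0002, ∠ ≈ 1.15°
|H| = 0.125 · 1 / (1.0078 · 1.0002) ≈ 0.12401
Gain = 20 log₁₀(0.12401) ≈ -18.13 dB
∠H = (0°) − (7.13° + 1.15°) = -8.28°

At ω = 8 rad/s:
pole (1 + j8·0.125) = 1 + j1 → |·| ≈ 1.4142, ∠ ≈ 45.00°
pole (1 + j8·0.02) = 1 + j0.16 → |·| ≈ 1.0127, ∠ ≈ 9.09°
|H| = 0.125 · 1 / (1.4142 · 1.0127) ≈ 0.087281
Gain = 20 log₁₀(0.087281) ≈ -21.18 dB
∠H = (0°) − (45.00° + 9.09°) = -54.09°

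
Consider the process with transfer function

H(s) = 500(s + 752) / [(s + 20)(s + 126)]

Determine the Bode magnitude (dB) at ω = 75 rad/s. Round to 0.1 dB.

At s = jω = j75:
zero (s+752): 752 + j75 → |·| = √(752²+75²) = √571129 ≈ 755.73, ∠ = arctan(75/752) ≈ 5.70°
pole (s+20): 20 + j75 → |·| = √(20²+75²) = √6025 ≈ 77.621, ∠ = arctan(75/20) ≈ 75.07°
pole (s+126): 126 + j75 → |·| = √(126²+75²) = √21501 ≈ 146.63, ∠ = arctan(75/126) ≈ 30.76°
|H| = 500 · 755.73 / 11382 ≈ 33.198
Gain = 20 log₁₀(33.198) ≈ 30.42 dB

30.4 dB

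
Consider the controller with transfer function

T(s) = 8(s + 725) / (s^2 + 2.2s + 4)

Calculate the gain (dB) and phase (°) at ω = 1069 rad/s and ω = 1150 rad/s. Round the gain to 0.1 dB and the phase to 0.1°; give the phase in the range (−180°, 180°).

ω = 1069: -40.9 dB, -124.0°; ω = 1150: -41.7 dB, -122.1°

At s = jω = j1069:
zero (s+725): 725 + j1069 → |·| = √(725²+1069²) = √1668386 ≈ 1291.7, ∠ = arctan(1069/725) ≈ 55.85°
quadratic: (j1069)² + 2.2·j1069 + 4 = -1142757 + j2351.8 → |·| ≈ 1.1428e+06, ∠ ≈ 179.88°
|T| = 8 · 1291.7 / 1.1428e+06 ≈ 0.0090424
Gain = 20 log₁₀(0.0090424) ≈ -40.87 dB
∠T = 55.85° − 179.88° = -124.03°

At s = jω = j1150:
zero (s+725): 725 + j1150 → |·| = √(725²+1150²) = √1848125 ≈ 1359.5, ∠ = arctan(1150/725) ≈ 57.77°
quadratic: (j1150)² + 2.2·j1150 + 4 = -1322496 + j2530 → |·| ≈ 1.3225e+06, ∠ ≈ 179.89°
|T| = 8 · 1359.5 / 1.3225e+06 ≈ 0.0082238
Gain = 20 log₁₀(0.0082238) ≈ -41.70 dB
∠T = 57.77° − 179.89° = -122.12°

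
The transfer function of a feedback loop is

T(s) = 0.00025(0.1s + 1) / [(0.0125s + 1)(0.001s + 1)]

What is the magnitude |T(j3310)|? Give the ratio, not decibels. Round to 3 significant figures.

At ω = 3310 rad/s:
zero (1 + j3310·0.1) = 1 + j331 → |·| ≈ 331, ∠ ≈ 89.83°
pole (1 + j3310·0.0125) = 1 + j41.375 → |·| ≈ 41.387, ∠ ≈ 88.62°
pole (1 + j3310·0.001) = 1 + j3.31 → |·| ≈ 3.4578, ∠ ≈ 73.19°
|T| = 0.00025 · 331 / (41.387 · 3.4578) ≈ 0.00057823

0.000578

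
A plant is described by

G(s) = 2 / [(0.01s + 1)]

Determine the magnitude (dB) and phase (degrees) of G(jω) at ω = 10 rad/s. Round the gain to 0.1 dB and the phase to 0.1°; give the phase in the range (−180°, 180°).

6.0 dB, -5.7°

At ω = 10 rad/s:
pole (1 + j10·0.01) = 1 + j0.1 → |·| ≈ 1.005, ∠ ≈ 5.71°
|G| = 2 · 1 / (1.005) ≈ 1.99
Gain = 20 log₁₀(1.99) ≈ 5.98 dB
∠G = (0°) − (5.71°) = -5.71°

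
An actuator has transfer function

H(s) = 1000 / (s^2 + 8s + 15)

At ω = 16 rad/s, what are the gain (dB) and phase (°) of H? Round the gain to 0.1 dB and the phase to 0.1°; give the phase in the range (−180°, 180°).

11.3 dB, -152.0°

Substitute s = j16:
Numerator: 1000 = 1000 + j0
Denominator: (j16)^2 + 8(j16) + 15 = -241 + j128
|N| = √(1000² + 0²) ≈ 1000, ∠N ≈ 0.00°
|D| = √(241² + 128²) ≈ 272.88, ∠D ≈ 152.03°
|H| = 1000 / 272.88 ≈ 3.6646
Gain = 20 log₁₀(3.6646) ≈ 11.28 dB
∠H = 0.00° − 152.03° = -152.03°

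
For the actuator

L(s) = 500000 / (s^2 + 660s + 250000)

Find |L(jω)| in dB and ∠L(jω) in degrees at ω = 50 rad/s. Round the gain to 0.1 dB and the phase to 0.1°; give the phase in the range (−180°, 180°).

6.0 dB, -7.6°

At s = jω = j50:
quadratic: (j50)² + 660·j50 + 250000 = 247500 + j33000 → |·| ≈ 2.4969e+05, ∠ ≈ 7.59°
|L| = 500000 / 2.4969e+05 ≈ 2.0025
Gain = 20 log₁₀(2.0025) ≈ 6.03 dB
∠L = 0.00° − 7.59° = -7.59°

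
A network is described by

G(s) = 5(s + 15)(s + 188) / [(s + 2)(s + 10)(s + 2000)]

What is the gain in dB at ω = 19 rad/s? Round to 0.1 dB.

-31.1 dB

At s = jω = j19:
zero (s+15): 15 + j19 → |·| = √(15²+19²) = √586 ≈ 24.207, ∠ = arctan(19/15) ≈ 51.71°
zero (s+188): 188 + j19 → |·| = √(188²+19²) = √35705 ≈ 188.96, ∠ = arctan(19/188) ≈ 5.77°
pole (s+2): 2 + j19 → |·| = √(2²+19²) = √365 ≈ 19.105, ∠ = arctan(19/2) ≈ 83.99°
pole (s+10): 10 + j19 → |·| = √(10²+19²) = √461 ≈ 21.471, ∠ = arctan(19/10) ≈ 62.24°
pole (s+2000): 2000 + j19 → |·| = √(2000²+19²) = √4000361 ≈ 2000.1, ∠ = arctan(19/2000) ≈ 0.54°
|G| = 5 · 4574.2 / 8.2045e+05 ≈ 0.027876
Gain = 20 log₁₀(0.027876) ≈ -31.10 dB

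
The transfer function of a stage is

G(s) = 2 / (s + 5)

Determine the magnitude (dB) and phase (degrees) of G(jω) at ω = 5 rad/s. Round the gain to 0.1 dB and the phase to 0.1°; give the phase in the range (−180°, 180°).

At s = jω = j5:
pole (s+5): 5 + j5 → |·| = √(5²+5²) = √50 ≈ 7.0711, ∠ = arctan(5/5) ≈ 45.00°
|G| = 2 / 7.0711 ≈ 0.28284
Gain = 20 log₁₀(0.28284) ≈ -10.97 dB
∠G = 0.00° − 45.00° = -45.00°

-11.0 dB, -45.0°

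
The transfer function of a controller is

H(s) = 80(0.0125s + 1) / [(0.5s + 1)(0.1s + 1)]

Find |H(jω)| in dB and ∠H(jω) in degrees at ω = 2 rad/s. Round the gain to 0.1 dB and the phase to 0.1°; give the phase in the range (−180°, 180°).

34.9 dB, -54.9°

At ω = 2 rad/s:
zero (1 + j2·0.0125) = 1 + j0.025 → |·| ≈ 1.0003, ∠ ≈ 1.43°
pole (1 + j2·0.5) = 1 + j1 → |·| ≈ 1.4142, ∠ ≈ 45.00°
pole (1 + j2·0.1) = 1 + j0.2 → |·| ≈ 1.0198, ∠ ≈ 11.31°
|H| = 80 · 1.0003 / (1.4142 · 1.0198) ≈ 55.487
Gain = 20 log₁₀(55.487) ≈ 34.88 dB
∠H = (1.43°) − (45.00° + 11.31°) = -54.88°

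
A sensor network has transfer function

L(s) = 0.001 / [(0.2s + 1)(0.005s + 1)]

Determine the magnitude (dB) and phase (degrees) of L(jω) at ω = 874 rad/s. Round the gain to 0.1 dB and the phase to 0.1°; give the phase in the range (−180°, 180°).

At ω = 874 rad/s:
pole (1 + j874·0.2) = 1 + j174.8 → |·| ≈ 174.8, ∠ ≈ 89.67°
pole (1 + j874·0.005) = 1 + j4.37 → |·| ≈ 4.483, ∠ ≈ 77.11°
|L| = 0.001 · 1 / (174.8 · 4.483) ≈ 1.2761e-06
Gain = 20 log₁₀(1.2761e-06) ≈ -117.88 dB
∠L = (0°) − (89.67° + 77.11°) = -166.78°

-117.9 dB, -166.8°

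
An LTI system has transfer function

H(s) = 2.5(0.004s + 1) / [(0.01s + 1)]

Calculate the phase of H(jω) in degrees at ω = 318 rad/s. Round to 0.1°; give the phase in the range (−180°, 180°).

-20.7°

At ω = 318 rad/s:
zero (1 + j318·0.004) = 1 + j1.272 → |·| ≈ 1.618, ∠ ≈ 51.83°
pole (1 + j318·0.01) = 1 + j3.18 → |·| ≈ 3.3335, ∠ ≈ 72.54°
∠H = (51.83°) − (72.54°) = -20.71°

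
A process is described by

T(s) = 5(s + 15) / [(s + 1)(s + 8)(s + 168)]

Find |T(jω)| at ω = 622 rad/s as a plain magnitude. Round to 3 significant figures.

At s = jω = j622:
zero (s+15): 15 + j622 → |·| = √(15²+622²) = √387109 ≈ 622.18, ∠ = arctan(622/15) ≈ 88.62°
pole (s+1): 1 + j622 → |·| = √(1²+622²) = √386885 ≈ 622, ∠ = arctan(622/1) ≈ 89.91°
pole (s+8): 8 + j622 → |·| = √(8²+622²) = √386948 ≈ 622.05, ∠ = arctan(622/8) ≈ 89.26°
pole (s+168): 168 + j622 → |·| = √(168²+622²) = √415108 ≈ 644.29, ∠ = arctan(622/168) ≈ 74.89°
|T| = 5 · 622.18 / 2.4929e+08 ≈ 1.2479e-05

1.25e-05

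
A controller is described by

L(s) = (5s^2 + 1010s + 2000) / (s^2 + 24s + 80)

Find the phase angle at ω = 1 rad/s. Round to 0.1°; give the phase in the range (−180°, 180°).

Substitute s = j1:
Numerator: 5(j1)^2 + 1010(j1) + 2000 = 1995 + j1010
Denominator: (j1)^2 + 24(j1) + 80 = 79 + j24
|N| = √(1995² + 1010²) ≈ 2236.1, ∠N ≈ 26.85°
|D| = √(79² + 24²) ≈ 82.565, ∠D ≈ 16.90°
∠L = 26.85° − 16.90° = 9.95°

10.0°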